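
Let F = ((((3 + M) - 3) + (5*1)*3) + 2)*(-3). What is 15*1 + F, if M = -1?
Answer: -33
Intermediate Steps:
F = -48 (F = ((((3 - 1) - 3) + (5*1)*3) + 2)*(-3) = (((2 - 3) + 5*3) + 2)*(-3) = ((-1 + 15) + 2)*(-3) = (14 + 2)*(-3) = 16*(-3) = -48)
15*1 + F = 15*1 - 48 = 15 - 48 = -33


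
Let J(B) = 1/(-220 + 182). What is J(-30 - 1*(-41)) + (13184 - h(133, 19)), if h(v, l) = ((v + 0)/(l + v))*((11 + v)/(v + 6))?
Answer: 69632961/5282 ≈ 13183.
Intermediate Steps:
J(B) = -1/38 (J(B) = 1/(-38) = -1/38)
h(v, l) = v*(11 + v)/((6 + v)*(l + v)) (h(v, l) = (v/(l + v))*((11 + v)/(6 + v)) = v*(11 + v)/((6 + v)*(l + v)))
J(-30 - 1*(-41)) + (13184 - h(133, 19)) = -1/38 + (13184 - 133*(11 + 133)/(133² + 6*19 + 6*133 + 19*133)) = -1/38 + (13184 - 133*144/(17689 + 114 + 798 + 2527)) = -1/38 + (13184 - 133*144/21128) = -1/38 + (13184 - 1*126/139) = -1/38 + (13184 - 126/139) = -1/38 + 1832450/139 = 69632961/5282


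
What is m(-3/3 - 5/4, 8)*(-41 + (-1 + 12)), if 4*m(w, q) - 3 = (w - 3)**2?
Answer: -7335/32 ≈ -229.22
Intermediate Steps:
m(w, q) = 3/4 + (-3 + w)**2/4 (m(w, q) = 3/4 + (w - 3)**2/4 = 3/4 + (-3 + w)**2/4)
m(-3/3 - 5/4, 8)*(-41 + (-1 + 12)) = (3/4 + (-3 + (-3/3 - 5/4))**2/4)*(-41 + (-1 + 12)) = (3/4 + (-3 + (-3*1/3 - 5*1/4))**2/4)*(-41 + 11) = (3/4 + (-3 + (-1 - 5/4))**2/4)*(-30) = (3/4 + (-3 - 9/4)**2/4)*(-30) = (3/4 + (-21/4)**2/4)*(-30) = (3/4 + (1/4)*(441/16))*(-30) = (3/4 + 441/64)*(-30) = (489/64)*(-30) = -7335/32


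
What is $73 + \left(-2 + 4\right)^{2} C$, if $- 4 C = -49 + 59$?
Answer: $63$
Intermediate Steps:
$C = - \frac{5}{2}$ ($C = - \frac{-49 + 59}{4} = \left(- \frac{1}{4}\right) 10 = - \frac{5}{2} \approx -2.5$)
$73 + \left(-2 + 4\right)^{2} C = 73 + \left(-2 + 4\right)^{2} \left(- \frac{5}{2}\right) = 73 + 2^{2} \left(- \frac{5}{2}\right) = 73 + 4 \left(- \frac{5}{2}\right) = 73 - 10 = 63$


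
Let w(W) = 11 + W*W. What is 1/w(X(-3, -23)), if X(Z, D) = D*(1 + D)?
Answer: 1/256047 ≈ 3.9055e-6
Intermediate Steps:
w(W) = 11 + W²
1/w(X(-3, -23)) = 1/(11 + (-23*(1 - 23))²) = 1/(11 + (-23*(-22))²) = 1/(11 + 506²) = 1/(11 + 256036) = 1/256047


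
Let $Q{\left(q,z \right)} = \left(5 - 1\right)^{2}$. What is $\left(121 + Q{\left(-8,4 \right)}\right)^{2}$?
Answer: $18769$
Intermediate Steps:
$Q{\left(q,z \right)} = 16$ ($Q{\left(q,z \right)} = 4^{2} = 16$)
$\left(121 + Q{\left(-8,4 \right)}\right)^{2} = \left(121 + 16\right)^{2} = 137^{2} = 18769$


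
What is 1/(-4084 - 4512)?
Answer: -1/8596 ≈ -0.00011633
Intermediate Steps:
1/(-4084 - 4512) = 1/(-8596) = -1/8596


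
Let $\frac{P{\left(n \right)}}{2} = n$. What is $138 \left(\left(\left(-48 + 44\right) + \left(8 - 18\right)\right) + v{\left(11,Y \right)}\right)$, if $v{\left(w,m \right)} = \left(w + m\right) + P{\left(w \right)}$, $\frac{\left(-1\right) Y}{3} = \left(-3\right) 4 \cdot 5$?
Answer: $27462$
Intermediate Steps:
$Y = 180$ ($Y = - 3 \left(-3\right) 4 \cdot 5 = - 3 \left(\left(-12\right) 5\right) = \left(-3\right) \left(-60\right) = 180$)
$P{\left(n \right)} = 2 n$
$v{\left(w,m \right)} = m + 3 w$ ($v{\left(w,m \right)} = \left(w + m\right) + 2 w = \left(m + w\right) + 2 w = m + 3 w$)
$138 \left(\left(\left(-48 + 44\right) + \left(8 - 18\right)\right) + v{\left(11,Y \right)}\right) = 138 \left(\left(\left(-48 + 44\right) + \left(8 - 18\right)\right) + \left(180 + 3 \cdot 11\right)\right) = 138 \left(\left(-4 + \left(8 - 18\right)\right) + \left(180 + 33\right)\right) = 138 \left(\left(-4 - 10\right) + 213\right) = 138 \left(-14 + 213\right) = 138 \cdot 199 = 27462$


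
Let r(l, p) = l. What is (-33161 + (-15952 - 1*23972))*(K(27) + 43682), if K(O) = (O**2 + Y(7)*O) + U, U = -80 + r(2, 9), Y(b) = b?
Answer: -3253890370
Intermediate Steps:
U = -78 (U = -80 + 2 = -78)
K(O) = -78 + O**2 + 7*O (K(O) = (O**2 + 7*O) - 78 = -78 + O**2 + 7*O)
(-33161 + (-15952 - 1*23972))*(K(27) + 43682) = (-33161 + (-15952 - 1*23972))*((-78 + 27**2 + 7*27) + 43682) = (-33161 + (-15952 - 23972))*((-78 + 729 + 189) + 43682) = (-33161 - 39924)*(840 + 43682) = -73085*44522 = -3253890370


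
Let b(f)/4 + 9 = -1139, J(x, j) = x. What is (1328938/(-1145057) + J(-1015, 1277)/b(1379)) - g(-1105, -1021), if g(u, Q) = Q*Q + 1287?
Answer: -784004708187439/751157392 ≈ -1.0437e+6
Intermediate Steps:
b(f) = -4592 (b(f) = -36 + 4*(-1139) = -36 - 4556 = -4592)
g(u, Q) = 1287 + Q**2 (g(u, Q) = Q**2 + 1287 = 1287 + Q**2)
(1328938/(-1145057) + J(-1015, 1277)/b(1379)) - g(-1105, -1021) = (1328938/(-1145057) - 1015/(-4592)) - (1287 + (-1021)**2) = (1328938*(-1/1145057) - 1015*(-1/4592)) - (1287 + 1042441) = (-1328938/1145057 + 145/656) - 1*1043728 = -705750063/751157392 - 1043728 = -784004708187439/751157392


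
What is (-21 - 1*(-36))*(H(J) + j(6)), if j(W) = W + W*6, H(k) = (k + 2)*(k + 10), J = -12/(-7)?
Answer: 62850/49 ≈ 1282.7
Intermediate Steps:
J = 12/7 (J = -12*(-⅐) = 12/7 ≈ 1.7143)
H(k) = (2 + k)*(10 + k)
j(W) = 7*W (j(W) = W + 6*W = 7*W)
(-21 - 1*(-36))*(H(J) + j(6)) = (-21 - 1*(-36))*((20 + (12/7)² + 12*(12/7)) + 7*6) = (-21 + 36)*((20 + 144/49 + 144/7) + 42) = 15*(2132/49 + 42) = 15*(4190/49) = 62850/49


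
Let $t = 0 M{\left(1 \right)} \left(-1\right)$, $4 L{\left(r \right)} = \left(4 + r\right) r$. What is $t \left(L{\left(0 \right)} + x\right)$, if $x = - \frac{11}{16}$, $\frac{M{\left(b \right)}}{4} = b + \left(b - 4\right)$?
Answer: $0$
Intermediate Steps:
$M{\left(b \right)} = -16 + 8 b$ ($M{\left(b \right)} = 4 \left(b + \left(b - 4\right)\right) = 4 \left(b + \left(-4 + b\right)\right) = 4 \left(-4 + 2 b\right) = -16 + 8 b$)
$L{\left(r \right)} = \frac{r \left(4 + r\right)}{4}$ ($L{\left(r \right)} = \frac{\left(4 + r\right) r}{4} = \frac{r \left(4 + r\right)}{4}$)
$t = 0$ ($t = 0 \left(-16 + 8 \cdot 1\right) \left(-1\right) = 0 \left(-16 + 8\right) \left(-1\right) = 0 \left(-8\right) \left(-1\right) = 0 \left(-1\right) = 0$)
$x = - \frac{11}{16}$ ($x = \left(-11\right) \frac{1}{16} = - \frac{11}{16} \approx -0.6875$)
$t \left(L{\left(0 \right)} + x\right) = 0 \left(\frac{1}{4} \cdot 0 \left(4 + 0\right) - \frac{11}{16}\right) = 0 \left(\frac{1}{4} \cdot 0 \cdot 4 - \frac{11}{16}\right) = 0 \left(0 - \frac{11}{16}\right) = 0 \left(- \frac{11}{16}\right) = 0$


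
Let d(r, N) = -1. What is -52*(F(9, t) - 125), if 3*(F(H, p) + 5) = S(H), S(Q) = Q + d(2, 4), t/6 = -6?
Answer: 19864/3 ≈ 6621.3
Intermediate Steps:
t = -36 (t = 6*(-6) = -36)
S(Q) = -1 + Q (S(Q) = Q - 1 = -1 + Q)
F(H, p) = -16/3 + H/3 (F(H, p) = -5 + (-1 + H)/3 = -5 + (-1/3 + H/3) = -16/3 + H/3)
-52*(F(9, t) - 125) = -52*((-16/3 + (1/3)*9) - 125) = -52*((-16/3 + 3) - 125) = -52*(-7/3 - 125) = -52*(-382/3) = 19864/3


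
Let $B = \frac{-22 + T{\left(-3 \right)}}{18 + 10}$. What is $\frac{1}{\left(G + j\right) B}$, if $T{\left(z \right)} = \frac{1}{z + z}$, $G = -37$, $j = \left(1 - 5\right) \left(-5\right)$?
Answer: $\frac{24}{323} \approx 0.074303$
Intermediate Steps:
$j = 20$ ($j = \left(-4\right) \left(-5\right) = 20$)
$T{\left(z \right)} = \frac{1}{2 z}$
$B = - \frac{19}{24}$ ($B = \frac{-22 + \frac{1}{2 \left(-3\right)}}{18 + 10} = \frac{-22 + \frac{1}{2} \left(- \frac{1}{3}\right)}{28} = \left(-22 - \frac{1}{6}\right) \frac{1}{28} = \left(- \frac{133}{6}\right) \frac{1}{28} = - \frac{19}{24} \approx -0.79167$)
$\frac{1}{\left(G + j\right) B} = \frac{1}{\left(-37 + 20\right) \left(- \frac{19}{24}\right)} = \frac{1}{\left(-17\right) \left(- \frac{19}{24}\right)} = \frac{1}{\frac{323}{24}} = \frac{24}{323}$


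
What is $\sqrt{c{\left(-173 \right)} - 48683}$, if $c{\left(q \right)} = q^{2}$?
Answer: $i \sqrt{18754} \approx 136.95 i$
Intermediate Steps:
$\sqrt{c{\left(-173 \right)} - 48683} = \sqrt{\left(-173\right)^{2} - 48683} = \sqrt{29929 - 48683} = \sqrt{-18754} = i \sqrt{18754}$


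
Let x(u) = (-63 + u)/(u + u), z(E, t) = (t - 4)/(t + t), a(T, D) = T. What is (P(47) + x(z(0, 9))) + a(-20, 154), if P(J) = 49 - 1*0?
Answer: -839/10 ≈ -83.900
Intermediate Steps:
P(J) = 49 (P(J) = 49 + 0 = 49)
z(E, t) = (-4 + t)/(2*t) (z(E, t) = (-4 + t)/((2*t)) = (-4 + t)*(1/(2*t)) = (-4 + t)/(2*t))
x(u) = (-63 + u)/(2*u) (x(u) = (-63 + u)/((2*u)) = (-63 + u)*(1/(2*u)) = (-63 + u)/(2*u))
(P(47) + x(z(0, 9))) + a(-20, 154) = (49 + (-63 + (½)*(-4 + 9)/9)/(2*(((½)*(-4 + 9)/9)))) - 20 = (49 + (-63 + (½)*(⅑)*5)/(2*(((½)*(⅑)*5)))) - 20 = (49 + (-63 + 5/18)/(2*(5/18))) - 20 = (49 + (½)*(18/5)*(-1129/18)) - 20 = (49 - 1129/10) - 20 = -639/10 - 20 = -839/10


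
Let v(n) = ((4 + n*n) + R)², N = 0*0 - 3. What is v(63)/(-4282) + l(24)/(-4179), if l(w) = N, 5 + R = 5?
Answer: -21988123215/5964826 ≈ -3686.3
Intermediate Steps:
N = -3 (N = 0 - 3 = -3)
R = 0 (R = -5 + 5 = 0)
l(w) = -3
v(n) = (4 + n²)² (v(n) = ((4 + n*n) + 0)² = ((4 + n²) + 0)² = (4 + n²)²)
v(63)/(-4282) + l(24)/(-4179) = (4 + 63²)²/(-4282) - 3/(-4179) = (4 + 3969)²*(-1/4282) - 3*(-1/4179) = 3973²*(-1/4282) + 1/1393 = 15784729*(-1/4282) + 1/1393 = -15784729/4282 + 1/1393 = -21988123215/5964826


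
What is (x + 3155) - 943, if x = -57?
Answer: 2155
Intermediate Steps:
(x + 3155) - 943 = (-57 + 3155) - 943 = 3098 - 943 = 2155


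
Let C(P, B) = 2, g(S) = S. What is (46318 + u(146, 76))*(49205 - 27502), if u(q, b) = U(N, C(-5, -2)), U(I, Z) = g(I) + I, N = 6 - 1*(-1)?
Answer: 1005543396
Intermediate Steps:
N = 7 (N = 6 + 1 = 7)
U(I, Z) = 2*I (U(I, Z) = I + I = 2*I)
u(q, b) = 14 (u(q, b) = 2*7 = 14)
(46318 + u(146, 76))*(49205 - 27502) = (46318 + 14)*(49205 - 27502) = 46332*21703 = 1005543396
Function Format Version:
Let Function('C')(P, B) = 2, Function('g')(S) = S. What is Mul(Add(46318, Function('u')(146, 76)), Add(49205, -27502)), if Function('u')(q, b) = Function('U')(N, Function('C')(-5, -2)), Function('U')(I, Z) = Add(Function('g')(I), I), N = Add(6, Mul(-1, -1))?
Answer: 1005543396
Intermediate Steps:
N = 7 (N = Add(6, 1) = 7)
Function('U')(I, Z) = Mul(2, I) (Function('U')(I, Z) = Add(I, I) = Mul(2, I))
Function('u')(q, b) = 14 (Function('u')(q, b) = Mul(2, 7) = 14)
Mul(Add(46318, Function('u')(146, 76)), Add(49205, -27502)) = Mul(Add(46318, 14), Add(49205, -27502)) = Mul(46332, 21703) = 1005543396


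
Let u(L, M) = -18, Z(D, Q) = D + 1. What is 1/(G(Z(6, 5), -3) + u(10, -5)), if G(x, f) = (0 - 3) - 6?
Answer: -1/27 ≈ -0.037037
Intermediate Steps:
Z(D, Q) = 1 + D
G(x, f) = -9 (G(x, f) = -3 - 6 = -9)
1/(G(Z(6, 5), -3) + u(10, -5)) = 1/(-9 - 18) = 1/(-27) = -1/27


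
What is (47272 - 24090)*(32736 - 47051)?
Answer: -331850330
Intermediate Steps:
(47272 - 24090)*(32736 - 47051) = 23182*(-14315) = -331850330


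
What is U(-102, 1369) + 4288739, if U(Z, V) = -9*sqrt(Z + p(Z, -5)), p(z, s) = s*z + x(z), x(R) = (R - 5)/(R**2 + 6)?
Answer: 4288739 - 21*sqrt(902307570)/3470 ≈ 4.2886e+6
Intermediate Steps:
x(R) = (-5 + R)/(6 + R**2)
p(z, s) = s*z + (-5 + z)/(6 + z**2)
U(Z, V) = -9*sqrt(Z + (-5 + Z - 5*Z*(6 + Z**2))/(6 + Z**2))
U(-102, 1369) + 4288739 = -9*sqrt(-107 + 408*(6 + (-102)**2))/sqrt(6 + (-102)**2) + 4288739 = -9*sqrt(-107 + 408*(6 + 10404))/sqrt(6 + 10404) + 4288739 = -9*sqrt(10410)*sqrt(-107 + 4247280)/10410 + 4288739 = -9*7*sqrt(902307570)/10410 + 4288739 = -21*sqrt(902307570)/3470 + 4288739 = 4288739 - 21*sqrt(902307570)/3470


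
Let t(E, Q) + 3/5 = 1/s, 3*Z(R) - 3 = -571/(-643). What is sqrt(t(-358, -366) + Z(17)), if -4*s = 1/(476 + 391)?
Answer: I*sqrt(322549507815)/9645 ≈ 58.884*I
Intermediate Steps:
Z(R) = 2500/1929 (Z(R) = 1 + (-571/(-643))/3 = 1 + (-571*(-1/643))/3 = 1 + (1/3)*(571/643) = 1 + 571/1929 = 2500/1929)
s = -1/3468 (s = -1/(4*(476 + 391)) = -1/4/867 = -1/4*1/867 = -1/3468 ≈ -0.00028835)
t(E, Q) = -17343/5 (t(E, Q) = -3/5 + 1/(-1/3468) = -3/5 - 3468 = -17343/5)
sqrt(t(-358, -366) + Z(17)) = sqrt(-17343/5 + 2500/1929) = sqrt(-33442147/9645) = I*sqrt(322549507815)/9645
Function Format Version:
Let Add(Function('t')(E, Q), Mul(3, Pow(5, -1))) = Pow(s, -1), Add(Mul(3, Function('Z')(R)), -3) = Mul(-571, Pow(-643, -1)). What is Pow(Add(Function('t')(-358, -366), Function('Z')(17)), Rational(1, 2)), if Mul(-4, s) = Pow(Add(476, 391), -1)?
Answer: Mul(Rational(1, 9645), I, Pow(322549507815, Rational(1, 2))) ≈ Mul(58.884, I)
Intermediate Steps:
Function('Z')(R) = Rational(2500, 1929) (Function('Z')(R) = Add(1, Mul(Rational(1, 3), Mul(-571, Pow(-643, -1)))) = Add(1, Mul(Rational(1, 3), Mul(-571, Rational(-1, 643)))) = Add(1, Mul(Rational(1, 3), Rational(571, 643))) = Add(1, Rational(571, 1929)) = Rational(2500, 1929))
s = Rational(-1, 3468) (s = Mul(Rational(-1, 4), Pow(Add(476, 391), -1)) = Mul(Rational(-1, 4), Pow(867, -1)) = Mul(Rational(-1, 4), Rational(1, 867)) = Rational(-1, 3468) ≈ -0.00028835)
Function('t')(E, Q) = Rational(-17343, 5) (Function('t')(E, Q) = Add(Rational(-3, 5), Pow(Rational(-1, 3468), -1)) = Add(Rational(-3, 5), -3468) = Rational(-17343, 5))
Pow(Add(Function('t')(-358, -366), Function('Z')(17)), Rational(1, 2)) = Pow(Add(Rational(-17343, 5), Rational(2500, 1929)), Rational(1, 2)) = Pow(Rational(-33442147, 9645), Rational(1, 2)) = Mul(Rational(1, 9645), I, Pow(322549507815, Rational(1, 2)))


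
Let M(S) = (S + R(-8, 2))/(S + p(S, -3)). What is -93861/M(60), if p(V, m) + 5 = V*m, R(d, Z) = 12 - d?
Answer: 2346525/16 ≈ 1.4666e+5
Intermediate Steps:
p(V, m) = -5 + V*m
M(S) = (20 + S)/(-5 - 2*S) (M(S) = (S + (12 - 1*(-8)))/(S + (-5 + S*(-3))) = (S + (12 + 8))/(S + (-5 - 3*S)) = (S + 20)/(-5 - 2*S) = (20 + S)/(-5 - 2*S))
-93861/M(60) = -93861*(-5 - 2*60)/(20 + 60) = -93861/(80/(-5 - 120)) = -93861/(80/(-125)) = -93861/((-1/125*80)) = -93861/(-16/25) = -93861*(-25/16) = 2346525/16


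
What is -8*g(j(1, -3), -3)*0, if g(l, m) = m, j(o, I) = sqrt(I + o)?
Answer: 0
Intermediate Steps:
-8*g(j(1, -3), -3)*0 = -8*(-3)*0 = 24*0 = 0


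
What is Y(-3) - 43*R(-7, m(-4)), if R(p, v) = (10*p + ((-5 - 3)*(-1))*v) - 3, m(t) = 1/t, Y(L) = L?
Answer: 3222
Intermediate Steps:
m(t) = 1/t
R(p, v) = -3 + 8*v + 10*p (R(p, v) = (10*p + (-8*(-1))*v) - 3 = (10*p + 8*v) - 3 = (8*v + 10*p) - 3 = -3 + 8*v + 10*p)
Y(-3) - 43*R(-7, m(-4)) = -3 - 43*(-3 + 8/(-4) + 10*(-7)) = -3 - 43*(-3 + 8*(-1/4) - 70) = -3 - 43*(-3 - 2 - 70) = -3 - 43*(-75) = -3 + 3225 = 3222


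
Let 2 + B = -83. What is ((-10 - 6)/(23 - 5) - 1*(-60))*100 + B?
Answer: 52435/9 ≈ 5826.1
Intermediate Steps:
B = -85 (B = -2 - 83 = -85)
((-10 - 6)/(23 - 5) - 1*(-60))*100 + B = ((-10 - 6)/(23 - 5) - 1*(-60))*100 - 85 = (-16/18 + 60)*100 - 85 = (-16*1/18 + 60)*100 - 85 = (-8/9 + 60)*100 - 85 = (532/9)*100 - 85 = 53200/9 - 85 = 52435/9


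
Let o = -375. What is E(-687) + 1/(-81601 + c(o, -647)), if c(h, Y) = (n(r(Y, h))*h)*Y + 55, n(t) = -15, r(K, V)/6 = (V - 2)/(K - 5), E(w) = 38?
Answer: 141394997/3720921 ≈ 38.000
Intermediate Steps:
r(K, V) = 6*(-2 + V)/(-5 + K) (r(K, V) = 6*((V - 2)/(K - 5)) = 6*((-2 + V)/(-5 + K)) = 6*(-2 + V)/(-5 + K))
c(h, Y) = 55 - 15*Y*h (c(h, Y) = (-15*h)*Y + 55 = -15*Y*h + 55 = 55 - 15*Y*h)
E(-687) + 1/(-81601 + c(o, -647)) = 38 + 1/(-81601 + (55 - 15*(-647)*(-375))) = 38 + 1/(-81601 + (55 - 3639375)) = 38 + 1/(-81601 - 3639320) = 38 + 1/(-3720921) = 38 - 1/3720921 = 141394997/3720921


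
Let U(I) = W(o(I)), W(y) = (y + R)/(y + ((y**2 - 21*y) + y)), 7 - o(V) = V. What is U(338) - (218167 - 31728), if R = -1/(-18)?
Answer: -55540178951/297900 ≈ -1.8644e+5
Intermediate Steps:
o(V) = 7 - V
R = 1/18 (R = -1*(-1/18) = 1/18 ≈ 0.055556)
W(y) = (1/18 + y)/(y**2 - 19*y) (W(y) = (y + 1/18)/(y + ((y**2 - 21*y) + y)) = (1/18 + y)/(y + (y**2 - 20*y)) = (1/18 + y)/(y**2 - 19*y))
U(I) = (127/18 - I)/((-12 - I)*(7 - I)) (U(I) = (1/18 + (7 - I))/((7 - I)*(-19 + (7 - I))) = (127/18 - I)/((7 - I)*(-12 - I)) = (127/18 - I)/((-12 - I)*(7 - I)))
U(338) - (218167 - 31728) = (127/18 - 1*338)/((-7 + 338)*(12 + 338)) - (218167 - 31728) = (127/18 - 338)/(331*350) - 1*186439 = (1/331)*(1/350)*(-5957/18) - 186439 = -851/297900 - 186439 = -55540178951/297900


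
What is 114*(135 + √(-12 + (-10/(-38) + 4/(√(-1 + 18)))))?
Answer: 15390 + 6*√(-1224493 + 24548*√17)/17 ≈ 15390.0 + 374.06*I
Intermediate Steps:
114*(135 + √(-12 + (-10/(-38) + 4/(√(-1 + 18))))) = 114*(135 + √(-12 + (-10*(-1/38) + 4/(√17)))) = 114*(135 + √(-12 + (5/19 + 4*(√17/17)))) = 114*(135 + √(-12 + (5/19 + 4*√17/17))) = 114*(135 + √(-223/19 + 4*√17/17)) = 15390 + 114*√(-223/19 + 4*√17/17)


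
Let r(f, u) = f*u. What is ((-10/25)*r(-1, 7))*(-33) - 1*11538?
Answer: -58152/5 ≈ -11630.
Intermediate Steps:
((-10/25)*r(-1, 7))*(-33) - 1*11538 = ((-10/25)*(-1*7))*(-33) - 1*11538 = (-10*1/25*(-7))*(-33) - 11538 = -⅖*(-7)*(-33) - 11538 = (14/5)*(-33) - 11538 = -462/5 - 11538 = -58152/5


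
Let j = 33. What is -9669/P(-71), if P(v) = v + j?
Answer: 9669/38 ≈ 254.45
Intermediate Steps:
P(v) = 33 + v (P(v) = v + 33 = 33 + v)
-9669/P(-71) = -9669/(33 - 71) = -9669/(-38) = -9669*(-1/38) = 9669/38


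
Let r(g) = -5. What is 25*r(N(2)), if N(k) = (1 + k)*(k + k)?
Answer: -125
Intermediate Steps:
N(k) = 2*k*(1 + k) (N(k) = (1 + k)*(2*k) = 2*k*(1 + k))
25*r(N(2)) = 25*(-5) = -125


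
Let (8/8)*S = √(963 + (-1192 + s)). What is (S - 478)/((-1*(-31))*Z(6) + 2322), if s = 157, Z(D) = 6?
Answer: -239/1254 + I*√2/418 ≈ -0.19059 + 0.0033833*I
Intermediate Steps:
S = 6*I*√2 (S = √(963 + (-1192 + 157)) = √(963 - 1035) = √(-72) = 6*I*√2 ≈ 8.4853*I)
(S - 478)/((-1*(-31))*Z(6) + 2322) = (6*I*√2 - 478)/(-1*(-31)*6 + 2322) = (-478 + 6*I*√2)/(31*6 + 2322) = (-478 + 6*I*√2)/(186 + 2322) = (-478 + 6*I*√2)/2508 = (-478 + 6*I*√2)*(1/2508) = -239/1254 + I*√2/418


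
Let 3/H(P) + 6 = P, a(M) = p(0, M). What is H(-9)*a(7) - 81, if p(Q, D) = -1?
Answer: -404/5 ≈ -80.800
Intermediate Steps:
a(M) = -1
H(P) = 3/(-6 + P)
H(-9)*a(7) - 81 = (3/(-6 - 9))*(-1) - 81 = (3/(-15))*(-1) - 81 = (3*(-1/15))*(-1) - 81 = -⅕*(-1) - 81 = ⅕ - 81 = -404/5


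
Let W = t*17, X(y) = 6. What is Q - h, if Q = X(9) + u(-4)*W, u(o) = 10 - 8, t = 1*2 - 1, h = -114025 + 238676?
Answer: -124611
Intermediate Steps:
h = 124651
t = 1 (t = 2 - 1 = 1)
W = 17 (W = 1*17 = 17)
u(o) = 2
Q = 40 (Q = 6 + 2*17 = 6 + 34 = 40)
Q - h = 40 - 1*124651 = 40 - 124651 = -124611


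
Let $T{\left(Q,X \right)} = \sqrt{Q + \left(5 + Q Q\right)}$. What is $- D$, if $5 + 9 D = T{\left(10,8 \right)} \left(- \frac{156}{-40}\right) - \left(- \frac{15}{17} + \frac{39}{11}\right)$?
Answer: $\frac{1433}{1683} - \frac{13 \sqrt{115}}{30} \approx -3.7955$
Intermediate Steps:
$T{\left(Q,X \right)} = \sqrt{5 + Q + Q^{2}}$ ($T{\left(Q,X \right)} = \sqrt{Q + \left(5 + Q^{2}\right)} = \sqrt{5 + Q + Q^{2}}$)
$D = - \frac{1433}{1683} + \frac{13 \sqrt{115}}{30}$ ($D = - \frac{5}{9} + \frac{\sqrt{5 + 10 + 10^{2}} \left(- \frac{156}{-40}\right) - \left(- \frac{15}{17} + \frac{39}{11}\right)}{9} = - \frac{5}{9} + \frac{\sqrt{5 + 10 + 100} \left(\left(-156\right) \left(- \frac{1}{40}\right)\right) - \frac{498}{187}}{9} = - \frac{5}{9} + \frac{\sqrt{115} \cdot \frac{39}{10} + \left(\frac{15}{17} - \frac{39}{11}\right)}{9} = - \frac{5}{9} + \frac{\frac{39 \sqrt{115}}{10} - \frac{498}{187}}{9} = - \frac{5}{9} + \frac{- \frac{498}{187} + \frac{39 \sqrt{115}}{10}}{9} = - \frac{5}{9} - \left(\frac{166}{561} - \frac{13 \sqrt{115}}{30}\right) = - \frac{1433}{1683} + \frac{13 \sqrt{115}}{30} \approx 3.7955$)
$- D = - (- \frac{1433}{1683} + \frac{13 \sqrt{115}}{30}) = \frac{1433}{1683} - \frac{13 \sqrt{115}}{30}$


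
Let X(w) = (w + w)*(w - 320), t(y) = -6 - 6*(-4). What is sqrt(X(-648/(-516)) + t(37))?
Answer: 3*I*sqrt(160774)/43 ≈ 27.974*I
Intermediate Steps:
t(y) = 18 (t(y) = -6 + 24 = 18)
X(w) = 2*w*(-320 + w) (X(w) = (2*w)*(-320 + w) = 2*w*(-320 + w))
sqrt(X(-648/(-516)) + t(37)) = sqrt(2*(-648/(-516))*(-320 - 648/(-516)) + 18) = sqrt(2*(-648*(-1/516))*(-320 - 648*(-1/516)) + 18) = sqrt(2*(54/43)*(-320 + 54/43) + 18) = sqrt(2*(54/43)*(-13706/43) + 18) = sqrt(-1480248/1849 + 18) = sqrt(-1446966/1849) = 3*I*sqrt(160774)/43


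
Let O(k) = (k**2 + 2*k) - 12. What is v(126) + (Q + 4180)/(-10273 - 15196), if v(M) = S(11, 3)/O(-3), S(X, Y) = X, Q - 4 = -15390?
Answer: -179305/229221 ≈ -0.78224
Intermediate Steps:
Q = -15386 (Q = 4 - 15390 = -15386)
O(k) = -12 + k**2 + 2*k
v(M) = -11/9 (v(M) = 11/(-12 + (-3)**2 + 2*(-3)) = 11/(-12 + 9 - 6) = 11/(-9) = 11*(-1/9) = -11/9)
v(126) + (Q + 4180)/(-10273 - 15196) = -11/9 + (-15386 + 4180)/(-10273 - 15196) = -11/9 - 11206/(-25469) = -11/9 - 11206*(-1/25469) = -11/9 + 11206/25469 = -179305/229221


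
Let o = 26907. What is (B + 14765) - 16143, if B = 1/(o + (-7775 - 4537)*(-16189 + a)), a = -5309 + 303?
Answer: -359630091365/260979747 ≈ -1378.0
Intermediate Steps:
a = -5006
B = 1/260979747 (B = 1/(26907 + (-7775 - 4537)*(-16189 - 5006)) = 1/(26907 - 12312*(-21195)) = 1/(26907 + 260952840) = 1/260979747 ≈ 3.8317e-9)
(B + 14765) - 16143 = (1/260979747 + 14765) - 16143 = 3853365964456/260979747 - 16143 = -359630091365/260979747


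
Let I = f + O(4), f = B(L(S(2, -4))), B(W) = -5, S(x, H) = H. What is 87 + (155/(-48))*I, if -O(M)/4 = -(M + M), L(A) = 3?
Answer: -3/16 ≈ -0.18750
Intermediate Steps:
O(M) = 8*M (O(M) = -(-4)*(M + M) = -(-4)*2*M = -(-8)*M = 8*M)
f = -5
I = 27 (I = -5 + 8*4 = -5 + 32 = 27)
87 + (155/(-48))*I = 87 + (155/(-48))*27 = 87 + (155*(-1/48))*27 = 87 - 155/48*27 = 87 - 1395/16 = -3/16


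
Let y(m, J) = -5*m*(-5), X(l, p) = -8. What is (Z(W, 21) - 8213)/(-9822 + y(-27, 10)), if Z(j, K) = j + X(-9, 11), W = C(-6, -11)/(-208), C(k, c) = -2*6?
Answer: 427489/545844 ≈ 0.78317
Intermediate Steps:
C(k, c) = -12
W = 3/52 (W = -12/(-208) = -12*(-1/208) = 3/52 ≈ 0.057692)
Z(j, K) = -8 + j (Z(j, K) = j - 8 = -8 + j)
y(m, J) = 25*m
(Z(W, 21) - 8213)/(-9822 + y(-27, 10)) = ((-8 + 3/52) - 8213)/(-9822 + 25*(-27)) = (-413/52 - 8213)/(-9822 - 675) = -427489/52/(-10497) = -427489/52*(-1/10497) = 427489/545844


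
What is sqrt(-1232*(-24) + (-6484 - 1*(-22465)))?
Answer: 3*sqrt(5061) ≈ 213.42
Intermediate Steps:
sqrt(-1232*(-24) + (-6484 - 1*(-22465))) = sqrt(29568 + (-6484 + 22465)) = sqrt(29568 + 15981) = sqrt(45549) = 3*sqrt(5061)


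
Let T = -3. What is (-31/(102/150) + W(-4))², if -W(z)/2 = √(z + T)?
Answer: 592533/289 + 3100*I*√7/17 ≈ 2050.3 + 482.46*I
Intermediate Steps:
W(z) = -2*√(-3 + z) (W(z) = -2*√(z - 3) = -2*√(-3 + z))
(-31/(102/150) + W(-4))² = (-31/(102/150) - 2*√(-3 - 4))² = (-31/(102*(1/150)) - 2*I*√7)² = (-31/17/25 - 2*I*√7)² = (-31*25/17 - 2*I*√7)² = (-775/17 - 2*I*√7)²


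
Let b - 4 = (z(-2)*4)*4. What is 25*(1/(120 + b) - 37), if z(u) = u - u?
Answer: -114675/124 ≈ -924.80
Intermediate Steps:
z(u) = 0
b = 4 (b = 4 + (0*4)*4 = 4 + 0*4 = 4 + 0 = 4)
25*(1/(120 + b) - 37) = 25*(1/(120 + 4) - 37) = 25*(1/124 - 37) = 25*(-4587/124) = -114675/124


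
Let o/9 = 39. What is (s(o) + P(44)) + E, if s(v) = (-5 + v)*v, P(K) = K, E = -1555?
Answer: 119935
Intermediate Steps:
o = 351 (o = 9*39 = 351)
s(v) = v*(-5 + v)
(s(o) + P(44)) + E = (351*(-5 + 351) + 44) - 1555 = (351*346 + 44) - 1555 = (121446 + 44) - 1555 = 121490 - 1555 = 119935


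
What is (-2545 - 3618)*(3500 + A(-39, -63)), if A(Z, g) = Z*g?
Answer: -36712991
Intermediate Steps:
(-2545 - 3618)*(3500 + A(-39, -63)) = (-2545 - 3618)*(3500 - 39*(-63)) = -6163*(3500 + 2457) = -6163*5957 = -36712991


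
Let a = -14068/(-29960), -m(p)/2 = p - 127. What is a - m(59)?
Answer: -1015123/7490 ≈ -135.53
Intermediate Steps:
m(p) = 254 - 2*p (m(p) = -2*(p - 127) = -2*(-127 + p) = 254 - 2*p)
a = 3517/7490 (a = -14068*(-1/29960) = 3517/7490 ≈ 0.46956)
a - m(59) = 3517/7490 - (254 - 2*59) = 3517/7490 - (254 - 118) = 3517/7490 - 1*136 = 3517/7490 - 136 = -1015123/7490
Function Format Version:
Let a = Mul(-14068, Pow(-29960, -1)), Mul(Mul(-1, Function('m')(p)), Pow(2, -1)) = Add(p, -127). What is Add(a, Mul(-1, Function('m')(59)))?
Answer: Rational(-1015123, 7490) ≈ -135.53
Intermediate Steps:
Function('m')(p) = Add(254, Mul(-2, p)) (Function('m')(p) = Mul(-2, Add(p, -127)) = Mul(-2, Add(-127, p)) = Add(254, Mul(-2, p)))
a = Rational(3517, 7490) (a = Mul(-14068, Rational(-1, 29960)) = Rational(3517, 7490) ≈ 0.46956)
Add(a, Mul(-1, Function('m')(59))) = Add(Rational(3517, 7490), Mul(-1, Add(254, Mul(-2, 59)))) = Add(Rational(3517, 7490), Mul(-1, Add(254, -118))) = Add(Rational(3517, 7490), Mul(-1, 136)) = Add(Rational(3517, 7490), -136) = Rational(-1015123, 7490)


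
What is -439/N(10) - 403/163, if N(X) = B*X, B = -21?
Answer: -13073/34230 ≈ -0.38192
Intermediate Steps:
N(X) = -21*X
-439/N(10) - 403/163 = -439/((-21*10)) - 403/163 = -439/(-210) - 403*1/163 = -439*(-1/210) - 403/163 = 439/210 - 403/163 = -13073/34230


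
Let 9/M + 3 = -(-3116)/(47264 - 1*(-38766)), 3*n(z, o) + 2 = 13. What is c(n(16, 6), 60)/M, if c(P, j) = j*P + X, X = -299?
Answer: 10071473/387135 ≈ 26.015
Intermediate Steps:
n(z, o) = 11/3 (n(z, o) = -⅔ + (⅓)*13 = -⅔ + 13/3 = 11/3)
c(P, j) = -299 + P*j (c(P, j) = j*P - 299 = P*j - 299 = -299 + P*j)
M = -387135/127487 (M = 9/(-3 - (-3116)/(47264 - 1*(-38766))) = 9/(-3 - (-3116)/(47264 + 38766)) = 9/(-3 - (-3116)/86030) = 9/(-3 - 1*(-1558/43015)) = 9/(-3 + 1558/43015) = 9/(-127487/43015) = 9*(-43015/127487) = -387135/127487 ≈ -3.0367)
c(n(16, 6), 60)/M = (-299 + (11/3)*60)/(-387135/127487) = (-299 + 220)*(-127487/387135) = -79*(-127487/387135) = 10071473/387135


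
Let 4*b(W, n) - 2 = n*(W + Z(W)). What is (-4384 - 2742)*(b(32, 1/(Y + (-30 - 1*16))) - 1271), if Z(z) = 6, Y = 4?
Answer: 54331169/6 ≈ 9.0552e+6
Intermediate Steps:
b(W, n) = ½ + n*(6 + W)/4 (b(W, n) = ½ + (n*(W + 6))/4 = ½ + (n*(6 + W))/4 = ½ + n*(6 + W)/4)
(-4384 - 2742)*(b(32, 1/(Y + (-30 - 1*16))) - 1271) = (-4384 - 2742)*((½ + 3/(2*(4 + (-30 - 1*16))) + (¼)*32/(4 + (-30 - 1*16))) - 1271) = -7126*((½ + 3/(2*(4 + (-30 - 16))) + (¼)*32/(4 + (-30 - 16))) - 1271) = -7126*((½ + 3/(2*(4 - 46)) + (¼)*32/(4 - 46)) - 1271) = -7126*((½ + (3/2)/(-42) + (¼)*32/(-42)) - 1271) = -7126*((½ + (3/2)*(-1/42) + (¼)*32*(-1/42)) - 1271) = -7126*((½ - 1/28 - 4/21) - 1271) = -7126*(23/84 - 1271) = -7126*(-106741/84) = 54331169/6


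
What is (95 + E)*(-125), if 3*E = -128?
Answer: -19625/3 ≈ -6541.7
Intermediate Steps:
E = -128/3 (E = (⅓)*(-128) = -128/3 ≈ -42.667)
(95 + E)*(-125) = (95 - 128/3)*(-125) = (157/3)*(-125) = -19625/3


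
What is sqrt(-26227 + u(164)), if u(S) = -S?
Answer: I*sqrt(26391) ≈ 162.45*I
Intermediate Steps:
sqrt(-26227 + u(164)) = sqrt(-26227 - 1*164) = sqrt(-26227 - 164) = sqrt(-26391) = I*sqrt(26391)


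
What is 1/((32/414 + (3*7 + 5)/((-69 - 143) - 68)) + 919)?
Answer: 28980/26632169 ≈ 0.0010882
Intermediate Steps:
1/((32/414 + (3*7 + 5)/((-69 - 143) - 68)) + 919) = 1/((32*(1/414) + (21 + 5)/(-212 - 68)) + 919) = 1/((16/207 + 26/(-280)) + 919) = 1/((16/207 + 26*(-1/280)) + 919) = 1/((16/207 - 13/140) + 919) = 1/(-451/28980 + 919) = 1/(26632169/28980) = 28980/26632169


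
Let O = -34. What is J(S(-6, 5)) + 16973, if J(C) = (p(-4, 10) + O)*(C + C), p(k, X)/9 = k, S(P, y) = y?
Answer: 16273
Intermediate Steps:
p(k, X) = 9*k
J(C) = -140*C (J(C) = (9*(-4) - 34)*(C + C) = (-36 - 34)*(2*C) = -140*C)
J(S(-6, 5)) + 16973 = -140*5 + 16973 = -700 + 16973 = 16273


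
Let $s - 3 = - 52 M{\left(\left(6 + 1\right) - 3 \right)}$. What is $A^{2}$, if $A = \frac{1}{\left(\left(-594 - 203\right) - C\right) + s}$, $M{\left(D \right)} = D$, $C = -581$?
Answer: $\frac{1}{177241} \approx 5.642 \cdot 10^{-6}$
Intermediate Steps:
$s = -205$ ($s = 3 - 52 \left(\left(6 + 1\right) - 3\right) = 3 - 52 \left(7 - 3\right) = 3 - 208 = -205$)
$A = - \frac{1}{421}$ ($A = \frac{1}{\left(\left(-594 - 203\right) - -581\right) - 205} = \frac{1}{\left(\left(-594 - 203\right) + 581\right) - 205} = \frac{1}{\left(-797 + 581\right) - 205} = \frac{1}{-216 - 205} = \frac{1}{-421} = - \frac{1}{421} \approx -0.0023753$)
$A^{2} = \left(- \frac{1}{421}\right)^{2} = \frac{1}{177241}$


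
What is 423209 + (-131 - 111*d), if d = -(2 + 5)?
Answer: 423855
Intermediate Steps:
d = -7 (d = -1*7 = -7)
423209 + (-131 - 111*d) = 423209 + (-131 - 111*(-7)) = 423209 + (-131 + 777) = 423209 + 646 = 423855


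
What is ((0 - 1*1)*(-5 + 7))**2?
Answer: 4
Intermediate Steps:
((0 - 1*1)*(-5 + 7))**2 = ((0 - 1)*2)**2 = (-1*2)**2 = (-2)**2 = 4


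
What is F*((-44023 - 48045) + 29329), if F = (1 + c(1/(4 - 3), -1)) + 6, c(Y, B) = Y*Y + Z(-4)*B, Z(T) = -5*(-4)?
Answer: 752868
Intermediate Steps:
Z(T) = 20
c(Y, B) = Y² + 20*B (c(Y, B) = Y*Y + 20*B = Y² + 20*B)
F = -12 (F = (1 + ((1/(4 - 3))² + 20*(-1))) + 6 = (1 + ((1/1)² - 20)) + 6 = (1 + (1² - 20)) + 6 = (1 + (1 - 20)) + 6 = (1 - 19) + 6 = -18 + 6 = -12)
F*((-44023 - 48045) + 29329) = -12*((-44023 - 48045) + 29329) = -12*(-92068 + 29329) = -12*(-62739) = 752868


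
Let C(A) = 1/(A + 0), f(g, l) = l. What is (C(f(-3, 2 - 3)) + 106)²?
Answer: 11025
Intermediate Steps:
C(A) = 1/A
(C(f(-3, 2 - 3)) + 106)² = (1/(2 - 3) + 106)² = (1/(-1) + 106)² = (-1 + 106)² = 105² = 11025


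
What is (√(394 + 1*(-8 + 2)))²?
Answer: 388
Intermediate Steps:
(√(394 + 1*(-8 + 2)))² = (√(394 + 1*(-6)))² = (√(394 - 6))² = (√388)² = (2*√97)² = 388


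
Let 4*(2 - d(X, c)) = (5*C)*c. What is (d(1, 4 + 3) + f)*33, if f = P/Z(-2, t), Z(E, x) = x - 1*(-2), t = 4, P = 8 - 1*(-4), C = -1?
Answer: 1683/4 ≈ 420.75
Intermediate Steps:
P = 12 (P = 8 + 4 = 12)
Z(E, x) = 2 + x (Z(E, x) = x + 2 = 2 + x)
f = 2 (f = 12/(2 + 4) = 12/6 = 12*(1/6) = 2)
d(X, c) = 2 + 5*c/4 (d(X, c) = 2 - 5*(-1)*c/4 = 2 - (-5)*c/4 = 2 + 5*c/4)
(d(1, 4 + 3) + f)*33 = ((2 + 5*(4 + 3)/4) + 2)*33 = ((2 + (5/4)*7) + 2)*33 = ((2 + 35/4) + 2)*33 = (43/4 + 2)*33 = (51/4)*33 = 1683/4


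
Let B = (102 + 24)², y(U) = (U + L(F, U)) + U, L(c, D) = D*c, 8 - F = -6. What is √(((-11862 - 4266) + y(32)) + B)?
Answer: 2*√65 ≈ 16.125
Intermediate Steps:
F = 14 (F = 8 - 1*(-6) = 8 + 6 = 14)
y(U) = 16*U (y(U) = (U + U*14) + U = (U + 14*U) + U = 15*U + U = 16*U)
B = 15876 (B = 126² = 15876)
√(((-11862 - 4266) + y(32)) + B) = √(((-11862 - 4266) + 16*32) + 15876) = √((-16128 + 512) + 15876) = √(-15616 + 15876) = √260 = 2*√65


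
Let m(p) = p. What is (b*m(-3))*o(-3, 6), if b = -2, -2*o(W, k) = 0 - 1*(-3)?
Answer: -9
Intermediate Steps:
o(W, k) = -3/2 (o(W, k) = -(0 - 1*(-3))/2 = -(0 + 3)/2 = -1/2*3 = -3/2)
(b*m(-3))*o(-3, 6) = -2*(-3)*(-3/2) = 6*(-3/2) = -9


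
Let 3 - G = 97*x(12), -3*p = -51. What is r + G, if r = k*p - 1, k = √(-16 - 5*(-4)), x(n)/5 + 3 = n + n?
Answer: -10149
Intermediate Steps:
p = 17 (p = -⅓*(-51) = 17)
x(n) = -15 + 10*n (x(n) = -15 + 5*(n + n) = -15 + 5*(2*n) = -15 + 10*n)
G = -10182 (G = 3 - 97*(-15 + 10*12) = 3 - 97*(-15 + 120) = 3 - 97*105 = 3 - 1*10185 = 3 - 10185 = -10182)
k = 2 (k = √(-16 + 20) = √4 = 2)
r = 33 (r = 2*17 - 1 = 34 - 1 = 33)
r + G = 33 - 10182 = -10149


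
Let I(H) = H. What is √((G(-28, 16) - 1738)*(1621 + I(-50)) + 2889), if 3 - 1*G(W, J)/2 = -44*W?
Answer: I*√6589027 ≈ 2566.9*I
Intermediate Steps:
G(W, J) = 6 + 88*W (G(W, J) = 6 - (-88)*W = 6 + 88*W)
√((G(-28, 16) - 1738)*(1621 + I(-50)) + 2889) = √(((6 + 88*(-28)) - 1738)*(1621 - 50) + 2889) = √(((6 - 2464) - 1738)*1571 + 2889) = √((-2458 - 1738)*1571 + 2889) = √(-4196*1571 + 2889) = √(-6591916 + 2889) = √(-6589027) = I*√6589027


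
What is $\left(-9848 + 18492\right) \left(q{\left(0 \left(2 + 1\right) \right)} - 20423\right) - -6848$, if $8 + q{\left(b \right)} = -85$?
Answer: $-177333456$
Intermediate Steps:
$q{\left(b \right)} = -93$ ($q{\left(b \right)} = -8 - 85 = -93$)
$\left(-9848 + 18492\right) \left(q{\left(0 \left(2 + 1\right) \right)} - 20423\right) - -6848 = \left(-9848 + 18492\right) \left(-93 - 20423\right) - -6848 = 8644 \left(-20516\right) + 6848 = -177340304 + 6848 = -177333456$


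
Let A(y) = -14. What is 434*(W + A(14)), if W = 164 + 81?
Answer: 100254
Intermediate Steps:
W = 245
434*(W + A(14)) = 434*(245 - 14) = 434*231 = 100254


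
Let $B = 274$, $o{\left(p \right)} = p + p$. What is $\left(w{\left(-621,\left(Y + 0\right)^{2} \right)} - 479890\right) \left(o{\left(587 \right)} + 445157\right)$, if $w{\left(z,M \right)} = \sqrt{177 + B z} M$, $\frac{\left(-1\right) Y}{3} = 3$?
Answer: $-214189783590 + 36152811 i \sqrt{169977} \approx -2.1419 \cdot 10^{11} + 1.4905 \cdot 10^{10} i$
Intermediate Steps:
$Y = -9$ ($Y = \left(-3\right) 3 = -9$)
$o{\left(p \right)} = 2 p$
$w{\left(z,M \right)} = M \sqrt{177 + 274 z}$ ($w{\left(z,M \right)} = \sqrt{177 + 274 z} M = M \sqrt{177 + 274 z}$)
$\left(w{\left(-621,\left(Y + 0\right)^{2} \right)} - 479890\right) \left(o{\left(587 \right)} + 445157\right) = \left(\left(-9 + 0\right)^{2} \sqrt{177 + 274 \left(-621\right)} - 479890\right) \left(2 \cdot 587 + 445157\right) = \left(\left(-9\right)^{2} \sqrt{177 - 170154} - 479890\right) \left(1174 + 445157\right) = \left(81 \sqrt{-169977} - 479890\right) 446331 = \left(81 i \sqrt{169977} - 479890\right) 446331 = \left(-479890 + 81 i \sqrt{169977}\right) 446331 = -214189783590 + 36152811 i \sqrt{169977}$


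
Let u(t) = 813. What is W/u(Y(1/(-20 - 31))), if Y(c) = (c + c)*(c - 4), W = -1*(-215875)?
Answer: 215875/813 ≈ 265.53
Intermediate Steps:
W = 215875
Y(c) = 2*c*(-4 + c) (Y(c) = (2*c)*(-4 + c) = 2*c*(-4 + c))
W/u(Y(1/(-20 - 31))) = 215875/813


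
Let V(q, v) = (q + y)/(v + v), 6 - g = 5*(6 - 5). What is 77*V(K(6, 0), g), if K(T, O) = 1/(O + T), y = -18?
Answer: -8239/12 ≈ -686.58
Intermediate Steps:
g = 1 (g = 6 - 5*(6 - 5) = 6 - 5 = 1)
V(q, v) = (-18 + q)/(2*v) (V(q, v) = (q - 18)/(v + v) = (-18 + q)/((2*v)) = (-18 + q)*(1/(2*v)) = (-18 + q)/(2*v))
77*V(K(6, 0), g) = 77*((½)*(-18 + 1/(0 + 6))/1) = 77*((½)*1*(-18 + 1/6)) = 77*((½)*1*(-18 + ⅙)) = 77*((½)*1*(-107/6)) = 77*(-107/12) = -8239/12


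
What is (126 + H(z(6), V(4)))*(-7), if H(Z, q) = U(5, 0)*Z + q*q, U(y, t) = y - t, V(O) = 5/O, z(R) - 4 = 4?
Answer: -18767/16 ≈ -1172.9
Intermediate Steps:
z(R) = 8 (z(R) = 4 + 4 = 8)
H(Z, q) = q**2 + 5*Z (H(Z, q) = (5 - 1*0)*Z + q*q = (5 + 0)*Z + q**2 = 5*Z + q**2 = q**2 + 5*Z)
(126 + H(z(6), V(4)))*(-7) = (126 + ((5/4)**2 + 5*8))*(-7) = (126 + ((5*(1/4))**2 + 40))*(-7) = (126 + ((5/4)**2 + 40))*(-7) = (126 + (25/16 + 40))*(-7) = (126 + 665/16)*(-7) = (2681/16)*(-7) = -18767/16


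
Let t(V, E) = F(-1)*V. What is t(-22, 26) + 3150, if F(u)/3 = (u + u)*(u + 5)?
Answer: 3678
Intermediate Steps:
F(u) = 6*u*(5 + u) (F(u) = 3*((u + u)*(u + 5)) = 3*((2*u)*(5 + u)) = 3*(2*u*(5 + u)) = 6*u*(5 + u))
t(V, E) = -24*V (t(V, E) = (6*(-1)*(5 - 1))*V = (6*(-1)*4)*V = -24*V)
t(-22, 26) + 3150 = -24*(-22) + 3150 = 528 + 3150 = 3678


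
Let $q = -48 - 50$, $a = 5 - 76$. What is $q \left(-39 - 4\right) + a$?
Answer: $4143$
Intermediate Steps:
$a = -71$ ($a = 5 - 76 = -71$)
$q = -98$
$q \left(-39 - 4\right) + a = - 98 \left(-39 - 4\right) - 71 = \left(-98\right) \left(-43\right) - 71 = 4214 - 71 = 4143$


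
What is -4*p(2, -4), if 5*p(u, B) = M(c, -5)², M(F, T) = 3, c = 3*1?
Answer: -36/5 ≈ -7.2000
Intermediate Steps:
c = 3
p(u, B) = 9/5 (p(u, B) = (⅕)*3² = (⅕)*9 = 9/5)
-4*p(2, -4) = -4*9/5 = -36/5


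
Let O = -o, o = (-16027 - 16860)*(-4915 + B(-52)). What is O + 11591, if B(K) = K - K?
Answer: -161628014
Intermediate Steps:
B(K) = 0
o = 161639605 (o = (-16027 - 16860)*(-4915 + 0) = -32887*(-4915) = 161639605)
O = -161639605 (O = -1*161639605 = -161639605)
O + 11591 = -161639605 + 11591 = -161628014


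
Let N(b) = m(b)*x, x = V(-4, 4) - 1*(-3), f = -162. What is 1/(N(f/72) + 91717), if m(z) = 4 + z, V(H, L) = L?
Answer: 4/366917 ≈ 1.0902e-5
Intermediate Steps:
x = 7 (x = 4 - 1*(-3) = 4 + 3 = 7)
N(b) = 28 + 7*b (N(b) = (4 + b)*7 = 28 + 7*b)
1/(N(f/72) + 91717) = 1/((28 + 7*(-162/72)) + 91717) = 1/((28 + 7*(-162*1/72)) + 91717) = 1/((28 + 7*(-9/4)) + 91717) = 1/((28 - 63/4) + 91717) = 1/(49/4 + 91717) = 1/(366917/4) = 4/366917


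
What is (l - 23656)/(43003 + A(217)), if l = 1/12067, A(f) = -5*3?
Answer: -285456951/518736196 ≈ -0.55029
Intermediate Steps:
A(f) = -15
l = 1/12067 ≈ 8.2871e-5
(l - 23656)/(43003 + A(217)) = (1/12067 - 23656)/(43003 - 15) = -285456951/12067/42988 = -285456951/12067*1/42988 = -285456951/518736196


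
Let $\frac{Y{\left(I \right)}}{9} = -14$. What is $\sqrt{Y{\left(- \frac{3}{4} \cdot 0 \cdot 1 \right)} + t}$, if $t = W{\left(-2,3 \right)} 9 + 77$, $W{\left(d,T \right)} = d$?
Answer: $i \sqrt{67} \approx 8.1853 i$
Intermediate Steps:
$Y{\left(I \right)} = -126$ ($Y{\left(I \right)} = 9 \left(-14\right) = -126$)
$t = 59$ ($t = \left(-2\right) 9 + 77 = -18 + 77 = 59$)
$\sqrt{Y{\left(- \frac{3}{4} \cdot 0 \cdot 1 \right)} + t} = \sqrt{-126 + 59} = \sqrt{-67} = i \sqrt{67}$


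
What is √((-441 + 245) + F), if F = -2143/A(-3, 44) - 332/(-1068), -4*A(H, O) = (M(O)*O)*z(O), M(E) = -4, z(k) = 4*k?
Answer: I*√108185312679/23496 ≈ 13.999*I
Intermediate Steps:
A(H, O) = 4*O² (A(H, O) = -(-4*O)*4*O/4 = -(-4)*O² = 4*O²)
F = 70571/2067648 (F = -2143/(4*44²) - 332/(-1068) = -2143/(4*1936) - 332*(-1/1068) = -2143/7744 + 83/267 = 70571/2067648 ≈ 0.034131)
√((-441 + 245) + F) = √((-441 + 245) + 70571/2067648) = √(-196 + 70571/2067648) = √(-405188437/2067648) = I*√108185312679/23496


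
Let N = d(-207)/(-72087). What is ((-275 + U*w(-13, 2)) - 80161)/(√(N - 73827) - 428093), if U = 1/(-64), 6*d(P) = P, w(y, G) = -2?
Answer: 26477324552389847/140916582990329360 + 2573951*I*√170508723984694/281833165980658720 ≈ 0.18789 + 0.00011926*I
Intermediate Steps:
d(P) = P/6
U = -1/64 ≈ -0.015625
N = 23/48058 (N = ((⅙)*(-207))/(-72087) = -69/2*(-1/72087) = 23/48058 ≈ 0.00047859)
((-275 + U*w(-13, 2)) - 80161)/(√(N - 73827) - 428093) = ((-275 - 1/64*(-2)) - 80161)/(√(23/48058 - 73827) - 428093) = ((-275 + 1/32) - 80161)/(√(-3547977943/48058) - 428093) = (-8799/32 - 80161)/(I*√170508723984694/48058 - 428093) = -2573951/(32*(-428093 + I*√170508723984694/48058))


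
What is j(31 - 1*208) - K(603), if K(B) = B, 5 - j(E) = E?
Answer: -421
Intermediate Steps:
j(E) = 5 - E
j(31 - 1*208) - K(603) = (5 - (31 - 1*208)) - 1*603 = (5 - (31 - 208)) - 603 = (5 - 1*(-177)) - 603 = (5 + 177) - 603 = 182 - 603 = -421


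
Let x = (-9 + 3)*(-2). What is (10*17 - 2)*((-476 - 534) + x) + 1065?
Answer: -166599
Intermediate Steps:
x = 12 (x = -6*(-2) = 12)
(10*17 - 2)*((-476 - 534) + x) + 1065 = (10*17 - 2)*((-476 - 534) + 12) + 1065 = (170 - 2)*(-1010 + 12) + 1065 = 168*(-998) + 1065 = -167664 + 1065 = -166599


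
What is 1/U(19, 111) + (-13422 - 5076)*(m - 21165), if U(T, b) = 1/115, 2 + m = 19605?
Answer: 28893991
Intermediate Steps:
m = 19603 (m = -2 + 19605 = 19603)
U(T, b) = 1/115
1/U(19, 111) + (-13422 - 5076)*(m - 21165) = 1/(1/115) + (-13422 - 5076)*(19603 - 21165) = 115 - 18498*(-1562) = 115 + 28893876 = 28893991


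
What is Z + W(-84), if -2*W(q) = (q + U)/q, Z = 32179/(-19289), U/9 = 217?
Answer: 1459289/154312 ≈ 9.4567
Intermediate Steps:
U = 1953 (U = 9*217 = 1953)
Z = -32179/19289 (Z = 32179*(-1/19289) = -32179/19289 ≈ -1.6683)
W(q) = -(1953 + q)/(2*q) (W(q) = -(q + 1953)/(2*q) = -(1953 + q)/(2*q))
Z + W(-84) = -32179/19289 + (½)*(-1953 - 1*(-84))/(-84) = -32179/19289 + (½)*(-1/84)*(-1953 + 84) = -32179/19289 + (½)*(-1/84)*(-1869) = -32179/19289 + 89/8 = 1459289/154312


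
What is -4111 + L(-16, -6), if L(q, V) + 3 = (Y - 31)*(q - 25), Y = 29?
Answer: -4032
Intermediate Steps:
L(q, V) = 47 - 2*q (L(q, V) = -3 + (29 - 31)*(q - 25) = -3 - 2*(-25 + q) = -3 + (50 - 2*q) = 47 - 2*q)
-4111 + L(-16, -6) = -4111 + (47 - 2*(-16)) = -4111 + (47 + 32) = -4111 + 79 = -4032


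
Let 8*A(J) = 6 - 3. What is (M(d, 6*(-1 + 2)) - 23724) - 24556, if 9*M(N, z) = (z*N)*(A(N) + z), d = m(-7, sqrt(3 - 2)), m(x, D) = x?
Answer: -193239/4 ≈ -48310.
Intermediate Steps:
A(J) = 3/8 (A(J) = (6 - 3)/8 = (1/8)*3 = 3/8)
d = -7
M(N, z) = N*z*(3/8 + z)/9 (M(N, z) = ((z*N)*(3/8 + z))/9 = ((N*z)*(3/8 + z))/9 = (N*z*(3/8 + z))/9 = N*z*(3/8 + z)/9)
(M(d, 6*(-1 + 2)) - 23724) - 24556 = ((1/72)*(-7)*(6*(-1 + 2))*(3 + 8*(6*(-1 + 2))) - 23724) - 24556 = ((1/72)*(-7)*(6*1)*(3 + 8*(6*1)) - 23724) - 24556 = ((1/72)*(-7)*6*(3 + 8*6) - 23724) - 24556 = ((1/72)*(-7)*6*(3 + 48) - 23724) - 24556 = ((1/72)*(-7)*6*51 - 23724) - 24556 = (-119/4 - 23724) - 24556 = -95015/4 - 24556 = -193239/4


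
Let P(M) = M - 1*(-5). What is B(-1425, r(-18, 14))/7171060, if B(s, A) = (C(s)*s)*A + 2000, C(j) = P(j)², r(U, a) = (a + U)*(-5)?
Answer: -2873369900/358553 ≈ -8013.8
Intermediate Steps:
r(U, a) = -5*U - 5*a (r(U, a) = (U + a)*(-5) = -5*U - 5*a)
P(M) = 5 + M (P(M) = M + 5 = 5 + M)
C(j) = (5 + j)²
B(s, A) = 2000 + A*s*(5 + s)² (B(s, A) = ((5 + s)²*s)*A + 2000 = (s*(5 + s)²)*A + 2000 = A*s*(5 + s)² + 2000 = 2000 + A*s*(5 + s)²)
B(-1425, r(-18, 14))/7171060 = (2000 + (-5*(-18) - 5*14)*(-1425)*(5 - 1425)²)/7171060 = (2000 + (90 - 70)*(-1425)*(-1420)²)*(1/7171060) = (2000 + 20*(-1425)*2016400)*(1/7171060) = (2000 - 57467400000)*(1/7171060) = -57467398000*1/7171060 = -2873369900/358553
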